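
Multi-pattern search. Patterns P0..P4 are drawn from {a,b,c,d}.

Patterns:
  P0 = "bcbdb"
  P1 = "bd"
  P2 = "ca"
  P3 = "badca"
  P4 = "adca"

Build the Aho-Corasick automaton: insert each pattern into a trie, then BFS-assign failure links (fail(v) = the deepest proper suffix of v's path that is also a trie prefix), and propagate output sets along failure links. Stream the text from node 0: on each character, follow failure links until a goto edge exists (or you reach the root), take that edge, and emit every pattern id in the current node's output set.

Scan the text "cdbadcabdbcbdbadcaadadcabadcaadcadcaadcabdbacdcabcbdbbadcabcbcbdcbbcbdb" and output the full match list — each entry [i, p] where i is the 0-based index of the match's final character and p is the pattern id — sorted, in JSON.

Build automaton:
Trie (insert patterns):
  0='ε' goto a→13 b→1 c→7
  1='b' goto a→9 c→2 d→6
  2='bc' goto b→3
  3='bcb' goto d→4
  4='bcbd' goto b→5
  5='bcbdb' goto ·  [P0 ends]
  6='bd' goto ·  [P1 ends]
  7='c' goto a→8
  8='ca' goto ·  [P2 ends]
  9='ba' goto d→10
  10='bad' goto c→11
  11='badc' goto a→12
  12='badca' goto ·  [P3 ends]
  13='a' goto d→14
  14='ad' goto c→15
  15='adc' goto a→16
  16='adca' goto ·  [P4 ends]

BFS fail/out derivation:
  fail(1) 'b': from fail(0)=0 chase 'b': 0 ⇒ 0;  out=∅∪out(0)=∅
  fail(7) 'c': from fail(0)=0 chase 'c': 0 ⇒ 0;  out=∅∪out(0)=∅
  fail(13) 'a': from fail(0)=0 chase 'a': 0 ⇒ 0;  out=∅∪out(0)=∅
  fail(2) 'bc': from fail(1)=0 chase 'c': 0 ⇒ 7;  out=∅∪out(7)=∅
  fail(6) 'bd': from fail(1)=0 chase 'd': 0 ⇒ 0;  out={1}∪out(0)={1}
  fail(8) 'ca': from fail(7)=0 chase 'a': 0 ⇒ 13;  out={2}∪out(13)={2}
  fail(9) 'ba': from fail(1)=0 chase 'a': 0 ⇒ 13;  out=∅∪out(13)=∅
  fail(14) 'ad': from fail(13)=0 chase 'd': 0 ⇒ 0;  out=∅∪out(0)=∅
  fail(3) 'bcb': from fail(2)=7 chase 'b': 7→0 ⇒ 1;  out=∅∪out(1)=∅
  fail(10) 'bad': from fail(9)=13 chase 'd': 13 ⇒ 14;  out=∅∪out(14)=∅
  fail(15) 'adc': from fail(14)=0 chase 'c': 0 ⇒ 7;  out=∅∪out(7)=∅
  fail(4) 'bcbd': from fail(3)=1 chase 'd': 1 ⇒ 6;  out=∅∪out(6)={1}
  fail(11) 'badc': from fail(10)=14 chase 'c': 14 ⇒ 15;  out=∅∪out(15)=∅
  fail(16) 'adca': from fail(15)=7 chase 'a': 7 ⇒ 8;  out={4}∪out(8)={2,4}
  fail(5) 'bcbdb': from fail(4)=6 chase 'b': 6→0 ⇒ 1;  out={0}∪out(1)={0}
  fail(12) 'badca': from fail(11)=15 chase 'a': 15 ⇒ 16;  out={3}∪out(16)={2,3,4}

Text stream:
pos 0 'c': at 7
pos 1 'd': at 0 ·f
pos 2 'b': at 1
pos 3 'a': at 9
pos 4 'd': at 10
pos 5 'c': at 11
pos 6 'a': at 12  ** P2@[5:6],P3@[2:6],P4@[3:6]
pos 7 'b': at 1 ·f
pos 8 'd': at 6  ** P1@[7:8]
pos 9 'b': at 1 ·f
pos 10 'c': at 2
pos 11 'b': at 3
pos 12 'd': at 4  ** P1@[11:12]
pos 13 'b': at 5  ** P0@[9:13]
pos 14 'a': at 9 ·f
pos 15 'd': at 10
pos 16 'c': at 11
pos 17 'a': at 12  ** P2@[16:17],P3@[13:17],P4@[14:17]
pos 18 'a': at 13 ·f
pos 19 'd': at 14
pos 20 'a': at 13 ·f
pos 21 'd': at 14
pos 22 'c': at 15
pos 23 'a': at 16  ** P2@[22:23],P4@[20:23]
pos 24 'b': at 1 ·f
pos 25 'a': at 9
pos 26 'd': at 10
pos 27 'c': at 11
pos 28 'a': at 12  ** P2@[27:28],P3@[24:28],P4@[25:28]
pos 29 'a': at 13 ·f
pos 30 'd': at 14
pos 31 'c': at 15
pos 32 'a': at 16  ** P2@[31:32],P4@[29:32]
pos 33 'd': at 14 ·f
pos 34 'c': at 15
pos 35 'a': at 16  ** P2@[34:35],P4@[32:35]
pos 36 'a': at 13 ·f
pos 37 'd': at 14
pos 38 'c': at 15
pos 39 'a': at 16  ** P2@[38:39],P4@[36:39]
pos 40 'b': at 1 ·f
pos 41 'd': at 6  ** P1@[40:41]
pos 42 'b': at 1 ·f
pos 43 'a': at 9
pos 44 'c': at 7 ·f
pos 45 'd': at 0 ·f
pos 46 'c': at 7
pos 47 'a': at 8  ** P2@[46:47]
pos 48 'b': at 1 ·f
pos 49 'c': at 2
pos 50 'b': at 3
pos 51 'd': at 4  ** P1@[50:51]
pos 52 'b': at 5  ** P0@[48:52]
pos 53 'b': at 1 ·f
pos 54 'a': at 9
pos 55 'd': at 10
pos 56 'c': at 11
pos 57 'a': at 12  ** P2@[56:57],P3@[53:57],P4@[54:57]
pos 58 'b': at 1 ·f
pos 59 'c': at 2
pos 60 'b': at 3
pos 61 'c': at 2 ·f
pos 62 'b': at 3
pos 63 'd': at 4  ** P1@[62:63]
pos 64 'c': at 7 ·f
pos 65 'b': at 1 ·f
pos 66 'b': at 1 ·f
pos 67 'c': at 2
pos 68 'b': at 3
pos 69 'd': at 4  ** P1@[68:69]
pos 70 'b': at 5  ** P0@[66:70]

All matches (sorted): [[6,2],[6,3],[6,4],[8,1],[12,1],[13,0],[17,2],[17,3],[17,4],[23,2],[23,4],[28,2],[28,3],[28,4],[32,2],[32,4],[35,2],[35,4],[39,2],[39,4],[41,1],[47,2],[51,1],[52,0],[57,2],[57,3],[57,4],[63,1],[69,1],[70,0]]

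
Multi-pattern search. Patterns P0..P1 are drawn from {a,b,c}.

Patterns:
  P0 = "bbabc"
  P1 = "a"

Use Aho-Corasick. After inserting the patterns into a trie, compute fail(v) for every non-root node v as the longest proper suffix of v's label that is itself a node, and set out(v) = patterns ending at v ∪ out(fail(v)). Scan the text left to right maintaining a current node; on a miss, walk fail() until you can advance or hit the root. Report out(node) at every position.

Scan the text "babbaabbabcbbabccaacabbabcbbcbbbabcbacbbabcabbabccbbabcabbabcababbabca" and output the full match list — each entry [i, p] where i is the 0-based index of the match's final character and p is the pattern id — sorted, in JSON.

Build:
Trie nodes:
  0='ε' goto a→6 b→1
  1='b' goto b→2
  2='bb' goto a→3
  3='bba' goto b→4
  4='bbab' goto c→5
  5='bbabc' goto ·  ←P0
  6='a' goto ·  ←P1

Failure links (BFS by depth):
  fail(1) 'b': from fail(0)=0 chase 'b': 0 ⇒ 0;  out=∅∪out(0)=∅
  fail(6) 'a': from fail(0)=0 chase 'a': 0 ⇒ 0;  out={1}∪out(0)={1}
  fail(2) 'bb': from fail(1)=0 chase 'b': 0 ⇒ 1;  out=∅∪out(1)=∅
  fail(3) 'bba': from fail(2)=1 chase 'a': 1→0 ⇒ 6;  out=∅∪out(6)={1}
  fail(4) 'bbab': from fail(3)=6 chase 'b': 6→0 ⇒ 1;  out=∅∪out(1)=∅
  fail(5) 'bbabc': from fail(4)=1 chase 'c': 1→0 ⇒ 0;  out={0}∪out(0)={0}

Run:
pos 0 'b': at 1
pos 1 'a': at 6 (via fail)  → match P1@[1:1]
pos 2 'b': at 1 (via fail)
pos 3 'b': at 2
pos 4 'a': at 3  → match P1@[4:4]
pos 5 'a': at 6 (via fail)  → match P1@[5:5]
pos 6 'b': at 1 (via fail)
pos 7 'b': at 2
pos 8 'a': at 3  → match P1@[8:8]
pos 9 'b': at 4
pos 10 'c': at 5  → match P0@[6:10]
pos 11 'b': at 1 (via fail)
pos 12 'b': at 2
pos 13 'a': at 3  → match P1@[13:13]
pos 14 'b': at 4
pos 15 'c': at 5  → match P0@[11:15]
pos 16 'c': at 0 (via fail)
pos 17 'a': at 6  → match P1@[17:17]
pos 18 'a': at 6 (via fail)  → match P1@[18:18]
pos 19 'c': at 0 (via fail)
pos 20 'a': at 6  → match P1@[20:20]
pos 21 'b': at 1 (via fail)
pos 22 'b': at 2
pos 23 'a': at 3  → match P1@[23:23]
pos 24 'b': at 4
pos 25 'c': at 5  → match P0@[21:25]
pos 26 'b': at 1 (via fail)
pos 27 'b': at 2
pos 28 'c': at 0 (via fail)
pos 29 'b': at 1
pos 30 'b': at 2
pos 31 'b': at 2 (via fail)
pos 32 'a': at 3  → match P1@[32:32]
pos 33 'b': at 4
pos 34 'c': at 5  → match P0@[30:34]
pos 35 'b': at 1 (via fail)
pos 36 'a': at 6 (via fail)  → match P1@[36:36]
pos 37 'c': at 0 (via fail)
pos 38 'b': at 1
pos 39 'b': at 2
pos 40 'a': at 3  → match P1@[40:40]
pos 41 'b': at 4
pos 42 'c': at 5  → match P0@[38:42]
pos 43 'a': at 6 (via fail)  → match P1@[43:43]
pos 44 'b': at 1 (via fail)
pos 45 'b': at 2
pos 46 'a': at 3  → match P1@[46:46]
pos 47 'b': at 4
pos 48 'c': at 5  → match P0@[44:48]
pos 49 'c': at 0 (via fail)
pos 50 'b': at 1
pos 51 'b': at 2
pos 52 'a': at 3  → match P1@[52:52]
pos 53 'b': at 4
pos 54 'c': at 5  → match P0@[50:54]
pos 55 'a': at 6 (via fail)  → match P1@[55:55]
pos 56 'b': at 1 (via fail)
pos 57 'b': at 2
pos 58 'a': at 3  → match P1@[58:58]
pos 59 'b': at 4
pos 60 'c': at 5  → match P0@[56:60]
pos 61 'a': at 6 (via fail)  → match P1@[61:61]
pos 62 'b': at 1 (via fail)
pos 63 'a': at 6 (via fail)  → match P1@[63:63]
pos 64 'b': at 1 (via fail)
pos 65 'b': at 2
pos 66 'a': at 3  → match P1@[66:66]
pos 67 'b': at 4
pos 68 'c': at 5  → match P0@[64:68]
pos 69 'a': at 6 (via fail)  → match P1@[69:69]

Matches: [[1,1],[4,1],[5,1],[8,1],[10,0],[13,1],[15,0],[17,1],[18,1],[20,1],[23,1],[25,0],[32,1],[34,0],[36,1],[40,1],[42,0],[43,1],[46,1],[48,0],[52,1],[54,0],[55,1],[58,1],[60,0],[61,1],[63,1],[66,1],[68,0],[69,1]]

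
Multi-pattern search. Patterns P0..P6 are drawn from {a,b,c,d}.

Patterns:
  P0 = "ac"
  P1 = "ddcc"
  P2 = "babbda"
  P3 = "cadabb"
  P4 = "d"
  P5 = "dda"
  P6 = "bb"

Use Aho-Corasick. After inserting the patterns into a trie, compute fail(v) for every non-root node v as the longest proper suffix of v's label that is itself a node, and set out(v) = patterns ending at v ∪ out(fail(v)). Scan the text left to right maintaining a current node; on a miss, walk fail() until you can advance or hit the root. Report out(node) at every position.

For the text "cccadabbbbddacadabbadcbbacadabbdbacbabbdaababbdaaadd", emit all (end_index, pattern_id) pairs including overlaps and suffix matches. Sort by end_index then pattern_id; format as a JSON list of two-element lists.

Construct AC machine:
Trie (insert patterns):
  n0 'ε': a→1 b→7 c→13 d→3
  n1 'a': c→2
  n2 'ac': ·  [P0 ends]
  n3 'd': d→4  [P4 ends]
  n4 'dd': a→19 c→5
  n5 'ddc': c→6
  n6 'ddcc': ·  [P1 ends]
  n7 'b': a→8 b→20
  n8 'ba': b→9
  n9 'bab': b→10
  n10 'babb': d→11
  n11 'babbd': a→12
  n12 'babbda': ·  [P2 ends]
  n13 'c': a→14
  n14 'ca': d→15
  n15 'cad': a→16
  n16 'cada': b→17
  n17 'cadab': b→18
  n18 'cadabb': ·  [P3 ends]
  n19 'dda': ·  [P5 ends]
  n20 'bb': ·  [P6 ends]

BFS fail/out derivation:
  n1('a'): parent n0 fail=0; on 'a' 0 → fail=0;  out ∅∪∅=∅
  n3('d'): parent n0 fail=0; on 'd' 0 → fail=0;  out {4}∪∅={4}
  n7('b'): parent n0 fail=0; on 'b' 0 → fail=0;  out ∅∪∅=∅
  n13('c'): parent n0 fail=0; on 'c' 0 → fail=0;  out ∅∪∅=∅
  n2('ac'): parent n1 fail=0; on 'c' 0 → fail=13;  out {0}∪∅={0}
  n4('dd'): parent n3 fail=0; on 'd' 0 → fail=3;  out ∅∪{4}={4}
  n8('ba'): parent n7 fail=0; on 'a' 0 → fail=1;  out ∅∪∅=∅
  n14('ca'): parent n13 fail=0; on 'a' 0 → fail=1;  out ∅∪∅=∅
  n20('bb'): parent n7 fail=0; on 'b' 0 → fail=7;  out {6}∪∅={6}
  n5('ddc'): parent n4 fail=3; on 'c' 3→0 → fail=13;  out ∅∪∅=∅
  n9('bab'): parent n8 fail=1; on 'b' 1→0 → fail=7;  out ∅∪∅=∅
  n15('cad'): parent n14 fail=1; on 'd' 1→0 → fail=3;  out ∅∪{4}={4}
  n19('dda'): parent n4 fail=3; on 'a' 3→0 → fail=1;  out {5}∪∅={5}
  n6('ddcc'): parent n5 fail=13; on 'c' 13→0 → fail=13;  out {1}∪∅={1}
  n10('babb'): parent n9 fail=7; on 'b' 7 → fail=20;  out ∅∪{6}={6}
  n16('cada'): parent n15 fail=3; on 'a' 3→0 → fail=1;  out ∅∪∅=∅
  n11('babbd'): parent n10 fail=20; on 'd' 20→7→0 → fail=3;  out ∅∪{4}={4}
  n17('cadab'): parent n16 fail=1; on 'b' 1→0 → fail=7;  out ∅∪∅=∅
  n12('babbda'): parent n11 fail=3; on 'a' 3→0 → fail=1;  out {2}∪∅={2}
  n18('cadabb'): parent n17 fail=7; on 'b' 7 → fail=20;  out {3}∪{6}={3,6}

Run:
pos 0 'c': at 13
pos 1 'c': at 13 (via fail)
pos 2 'c': at 13 (via fail)
pos 3 'a': at 14
pos 4 'd': at 15  → match P4@[4:4]
pos 5 'a': at 16
pos 6 'b': at 17
pos 7 'b': at 18  → match P3@[2:7],P6@[6:7]
pos 8 'b': at 20 (via fail)  → match P6@[7:8]
pos 9 'b': at 20 (via fail)  → match P6@[8:9]
pos 10 'd': at 3 (via fail)  → match P4@[10:10]
pos 11 'd': at 4  → match P4@[11:11]
pos 12 'a': at 19  → match P5@[10:12]
pos 13 'c': at 2 (via fail)  → match P0@[12:13]
pos 14 'a': at 14 (via fail)
pos 15 'd': at 15  → match P4@[15:15]
pos 16 'a': at 16
pos 17 'b': at 17
pos 18 'b': at 18  → match P3@[13:18],P6@[17:18]
pos 19 'a': at 8 (via fail)
pos 20 'd': at 3 (via fail)  → match P4@[20:20]
pos 21 'c': at 13 (via fail)
pos 22 'b': at 7 (via fail)
pos 23 'b': at 20  → match P6@[22:23]
pos 24 'a': at 8 (via fail)
pos 25 'c': at 2 (via fail)  → match P0@[24:25]
pos 26 'a': at 14 (via fail)
pos 27 'd': at 15  → match P4@[27:27]
pos 28 'a': at 16
pos 29 'b': at 17
pos 30 'b': at 18  → match P3@[25:30],P6@[29:30]
pos 31 'd': at 3 (via fail)  → match P4@[31:31]
pos 32 'b': at 7 (via fail)
pos 33 'a': at 8
pos 34 'c': at 2 (via fail)  → match P0@[33:34]
pos 35 'b': at 7 (via fail)
pos 36 'a': at 8
pos 37 'b': at 9
pos 38 'b': at 10  → match P6@[37:38]
pos 39 'd': at 11  → match P4@[39:39]
pos 40 'a': at 12  → match P2@[35:40]
pos 41 'a': at 1 (via fail)
pos 42 'b': at 7 (via fail)
pos 43 'a': at 8
pos 44 'b': at 9
pos 45 'b': at 10  → match P6@[44:45]
pos 46 'd': at 11  → match P4@[46:46]
pos 47 'a': at 12  → match P2@[42:47]
pos 48 'a': at 1 (via fail)
pos 49 'a': at 1 (via fail)
pos 50 'd': at 3 (via fail)  → match P4@[50:50]
pos 51 'd': at 4  → match P4@[51:51]

Matches: [[4,4],[7,3],[7,6],[8,6],[9,6],[10,4],[11,4],[12,5],[13,0],[15,4],[18,3],[18,6],[20,4],[23,6],[25,0],[27,4],[30,3],[30,6],[31,4],[34,0],[38,6],[39,4],[40,2],[45,6],[46,4],[47,2],[50,4],[51,4]]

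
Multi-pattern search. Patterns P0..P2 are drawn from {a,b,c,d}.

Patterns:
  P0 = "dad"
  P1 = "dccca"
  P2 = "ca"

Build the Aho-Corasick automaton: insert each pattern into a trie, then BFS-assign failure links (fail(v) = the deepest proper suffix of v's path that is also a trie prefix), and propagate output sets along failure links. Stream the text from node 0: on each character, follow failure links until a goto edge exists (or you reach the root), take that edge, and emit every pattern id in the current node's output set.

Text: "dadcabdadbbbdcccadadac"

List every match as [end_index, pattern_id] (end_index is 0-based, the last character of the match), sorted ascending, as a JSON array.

Build:
Trie (insert patterns):
  n0 'ε': c→8 d→1
  n1 'd': a→2 c→4
  n2 'da': d→3
  n3 'dad': ·  [P0 ends]
  n4 'dc': c→5
  n5 'dcc': c→6
  n6 'dccc': a→7
  n7 'dccca': ·  [P1 ends]
  n8 'c': a→9
  n9 'ca': ·  [P2 ends]

BFS fail/out derivation:
  n1('d'): parent n0 fail=0; on 'd' 0 → fail=0;  out ∅∪∅=∅
  n8('c'): parent n0 fail=0; on 'c' 0 → fail=0;  out ∅∪∅=∅
  n2('da'): parent n1 fail=0; on 'a' 0 → fail=0;  out ∅∪∅=∅
  n4('dc'): parent n1 fail=0; on 'c' 0 → fail=8;  out ∅∪∅=∅
  n9('ca'): parent n8 fail=0; on 'a' 0 → fail=0;  out {2}∪∅={2}
  n3('dad'): parent n2 fail=0; on 'd' 0 → fail=1;  out {0}∪∅={0}
  n5('dcc'): parent n4 fail=8; on 'c' 8→0 → fail=8;  out ∅∪∅=∅
  n6('dccc'): parent n5 fail=8; on 'c' 8→0 → fail=8;  out ∅∪∅=∅
  n7('dccca'): parent n6 fail=8; on 'a' 8 → fail=9;  out {1}∪{2}={1,2}

Run:
pos 0 'd': at 1
pos 1 'a': at 2
pos 2 'd': at 3  → match P0@[0:2]
pos 3 'c': at 4 (via fail)
pos 4 'a': at 9 (via fail)  → match P2@[3:4]
pos 5 'b': at 0 (via fail)
pos 6 'd': at 1
pos 7 'a': at 2
pos 8 'd': at 3  → match P0@[6:8]
pos 9 'b': at 0 (via fail)
pos 10 'b': at 0
pos 11 'b': at 0
pos 12 'd': at 1
pos 13 'c': at 4
pos 14 'c': at 5
pos 15 'c': at 6
pos 16 'a': at 7  → match P1@[12:16],P2@[15:16]
pos 17 'd': at 1 (via fail)
pos 18 'a': at 2
pos 19 'd': at 3  → match P0@[17:19]
pos 20 'a': at 2 (via fail)
pos 21 'c': at 8 (via fail)

Result: [[2,0],[4,2],[8,0],[16,1],[16,2],[19,0]]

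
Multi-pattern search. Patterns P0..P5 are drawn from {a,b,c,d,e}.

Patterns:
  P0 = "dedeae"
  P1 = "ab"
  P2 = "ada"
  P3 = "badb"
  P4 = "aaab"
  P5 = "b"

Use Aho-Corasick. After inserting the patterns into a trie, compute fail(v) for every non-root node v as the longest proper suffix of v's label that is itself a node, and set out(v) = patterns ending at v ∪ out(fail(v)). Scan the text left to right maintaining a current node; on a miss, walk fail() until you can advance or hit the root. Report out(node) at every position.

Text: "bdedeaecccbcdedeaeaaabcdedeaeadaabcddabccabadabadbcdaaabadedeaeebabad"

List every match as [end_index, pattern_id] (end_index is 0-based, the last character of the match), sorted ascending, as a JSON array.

Build:
Trie nodes:
  0='ε' goto a→7 b→11 d→1
  1='d' goto e→2
  2='de' goto d→3
  3='ded' goto e→4
  4='dede' goto a→5
  5='dedea' goto e→6
  6='dedeae' goto ·  ←P0
  7='a' goto a→15 b→8 d→9
  8='ab' goto ·  ←P1
  9='ad' goto a→10
  10='ada' goto ·  ←P2
  11='b' goto a→12  ←P5
  12='ba' goto d→13
  13='bad' goto b→14
  14='badb' goto ·  ←P3
  15='aa' goto a→16
  16='aaa' goto b→17
  17='aaab' goto ·  ←P4

BFS fail/out derivation:
  fail(1) 'd': from fail(0)=0 chase 'd': 0 ⇒ 0;  out=∅∪out(0)=∅
  fail(7) 'a': from fail(0)=0 chase 'a': 0 ⇒ 0;  out=∅∪out(0)=∅
  fail(11) 'b': from fail(0)=0 chase 'b': 0 ⇒ 0;  out={5}∪out(0)={5}
  fail(2) 'de': from fail(1)=0 chase 'e': 0 ⇒ 0;  out=∅∪out(0)=∅
  fail(8) 'ab': from fail(7)=0 chase 'b': 0 ⇒ 11;  out={1}∪out(11)={1,5}
  fail(9) 'ad': from fail(7)=0 chase 'd': 0 ⇒ 1;  out=∅∪out(1)=∅
  fail(12) 'ba': from fail(11)=0 chase 'a': 0 ⇒ 7;  out=∅∪out(7)=∅
  fail(15) 'aa': from fail(7)=0 chase 'a': 0 ⇒ 7;  out=∅∪out(7)=∅
  fail(3) 'ded': from fail(2)=0 chase 'd': 0 ⇒ 1;  out=∅∪out(1)=∅
  fail(10) 'ada': from fail(9)=1 chase 'a': 1→0 ⇒ 7;  out={2}∪out(7)={2}
  fail(13) 'bad': from fail(12)=7 chase 'd': 7 ⇒ 9;  out=∅∪out(9)=∅
  fail(16) 'aaa': from fail(15)=7 chase 'a': 7 ⇒ 15;  out=∅∪out(15)=∅
  fail(4) 'dede': from fail(3)=1 chase 'e': 1 ⇒ 2;  out=∅∪out(2)=∅
  fail(14) 'badb': from fail(13)=9 chase 'b': 9→1→0 ⇒ 11;  out={3}∪out(11)={3,5}
  fail(17) 'aaab': from fail(16)=15 chase 'b': 15→7 ⇒ 8;  out={4}∪out(8)={1,4,5}
  fail(5) 'dedea': from fail(4)=2 chase 'a': 2→0 ⇒ 7;  out=∅∪out(7)=∅
  fail(6) 'dedeae': from fail(5)=7 chase 'e': 7→0 ⇒ 0;  out={0}∪out(0)={0}

Run:
pos 0 'b': at 11  → match P5@[0:0]
pos 1 'd': at 1 (fail-walked)
pos 2 'e': at 2
pos 3 'd': at 3
pos 4 'e': at 4
pos 5 'a': at 5
pos 6 'e': at 6  → match P0@[1:6]
pos 7 'c': at 0 (fail-walked)
pos 8 'c': at 0
pos 9 'c': at 0
pos 10 'b': at 11  → match P5@[10:10]
pos 11 'c': at 0 (fail-walked)
pos 12 'd': at 1
pos 13 'e': at 2
pos 14 'd': at 3
pos 15 'e': at 4
pos 16 'a': at 5
pos 17 'e': at 6  → match P0@[12:17]
pos 18 'a': at 7 (fail-walked)
pos 19 'a': at 15
pos 20 'a': at 16
pos 21 'b': at 17  → match P1@[20:21],P4@[18:21],P5@[21:21]
pos 22 'c': at 0 (fail-walked)
pos 23 'd': at 1
pos 24 'e': at 2
pos 25 'd': at 3
pos 26 'e': at 4
pos 27 'a': at 5
pos 28 'e': at 6  → match P0@[23:28]
pos 29 'a': at 7 (fail-walked)
pos 30 'd': at 9
pos 31 'a': at 10  → match P2@[29:31]
pos 32 'a': at 15 (fail-walked)
pos 33 'b': at 8 (fail-walked)  → match P1@[32:33],P5@[33:33]
pos 34 'c': at 0 (fail-walked)
pos 35 'd': at 1
pos 36 'd': at 1 (fail-walked)
pos 37 'a': at 7 (fail-walked)
pos 38 'b': at 8  → match P1@[37:38],P5@[38:38]
pos 39 'c': at 0 (fail-walked)
pos 40 'c': at 0
pos 41 'a': at 7
pos 42 'b': at 8  → match P1@[41:42],P5@[42:42]
pos 43 'a': at 12 (fail-walked)
pos 44 'd': at 13
pos 45 'a': at 10 (fail-walked)  → match P2@[43:45]
pos 46 'b': at 8 (fail-walked)  → match P1@[45:46],P5@[46:46]
pos 47 'a': at 12 (fail-walked)
pos 48 'd': at 13
pos 49 'b': at 14  → match P3@[46:49],P5@[49:49]
pos 50 'c': at 0 (fail-walked)
pos 51 'd': at 1
pos 52 'a': at 7 (fail-walked)
pos 53 'a': at 15
pos 54 'a': at 16
pos 55 'b': at 17  → match P1@[54:55],P4@[52:55],P5@[55:55]
pos 56 'a': at 12 (fail-walked)
pos 57 'd': at 13
pos 58 'e': at 2 (fail-walked)
pos 59 'd': at 3
pos 60 'e': at 4
pos 61 'a': at 5
pos 62 'e': at 6  → match P0@[57:62]
pos 63 'e': at 0 (fail-walked)
pos 64 'b': at 11  → match P5@[64:64]
pos 65 'a': at 12
pos 66 'b': at 8 (fail-walked)  → match P1@[65:66],P5@[66:66]
pos 67 'a': at 12 (fail-walked)
pos 68 'd': at 13

All matches (sorted): [[0,5],[6,0],[10,5],[17,0],[21,1],[21,4],[21,5],[28,0],[31,2],[33,1],[33,5],[38,1],[38,5],[42,1],[42,5],[45,2],[46,1],[46,5],[49,3],[49,5],[55,1],[55,4],[55,5],[62,0],[64,5],[66,1],[66,5]]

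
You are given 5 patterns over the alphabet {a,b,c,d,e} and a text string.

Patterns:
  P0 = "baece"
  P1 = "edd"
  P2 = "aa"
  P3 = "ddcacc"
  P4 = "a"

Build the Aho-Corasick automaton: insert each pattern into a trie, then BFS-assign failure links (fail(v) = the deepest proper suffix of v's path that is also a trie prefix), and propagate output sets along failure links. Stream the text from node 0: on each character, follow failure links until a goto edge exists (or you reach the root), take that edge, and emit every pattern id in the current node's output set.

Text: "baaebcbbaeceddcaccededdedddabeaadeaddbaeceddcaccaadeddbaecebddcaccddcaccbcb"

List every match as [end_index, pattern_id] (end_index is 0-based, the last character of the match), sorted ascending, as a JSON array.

Construct AC machine:
Trie (insert patterns):
  0='ε' goto a→9 b→1 d→11 e→6
  1='b' goto a→2
  2='ba' goto e→3
  3='bae' goto c→4
  4='baec' goto e→5
  5='baece' goto ·  ←P0
  6='e' goto d→7
  7='ed' goto d→8
  8='edd' goto ·  ←P1
  9='a' goto a→10  ←P4
  10='aa' goto ·  ←P2
  11='d' goto d→12
  12='dd' goto c→13
  13='ddc' goto a→14
  14='ddca' goto c→15
  15='ddcac' goto c→16
  16='ddcacc' goto ·  ←P3

Failure links (BFS by depth):
  fail(1) 'b': from fail(0)=0 chase 'b': 0 ⇒ 0;  out=∅∪out(0)=∅
  fail(6) 'e': from fail(0)=0 chase 'e': 0 ⇒ 0;  out=∅∪out(0)=∅
  fail(9) 'a': from fail(0)=0 chase 'a': 0 ⇒ 0;  out={4}∪out(0)={4}
  fail(11) 'd': from fail(0)=0 chase 'd': 0 ⇒ 0;  out=∅∪out(0)=∅
  fail(2) 'ba': from fail(1)=0 chase 'a': 0 ⇒ 9;  out=∅∪out(9)={4}
  fail(7) 'ed': from fail(6)=0 chase 'd': 0 ⇒ 11;  out=∅∪out(11)=∅
  fail(10) 'aa': from fail(9)=0 chase 'a': 0 ⇒ 9;  out={2}∪out(9)={2,4}
  fail(12) 'dd': from fail(11)=0 chase 'd': 0 ⇒ 11;  out=∅∪out(11)=∅
  fail(3) 'bae': from fail(2)=9 chase 'e': 9→0 ⇒ 6;  out=∅∪out(6)=∅
  fail(8) 'edd': from fail(7)=11 chase 'd': 11 ⇒ 12;  out={1}∪out(12)={1}
  fail(13) 'ddc': from fail(12)=11 chase 'c': 11→0 ⇒ 0;  out=∅∪out(0)=∅
  fail(4) 'baec': from fail(3)=6 chase 'c': 6→0 ⇒ 0;  out=∅∪out(0)=∅
  fail(14) 'ddca': from fail(13)=0 chase 'a': 0 ⇒ 9;  out=∅∪out(9)={4}
  fail(5) 'baece': from fail(4)=0 chase 'e': 0 ⇒ 6;  out={0}∪out(6)={0}
  fail(15) 'ddcac': from fail(14)=9 chase 'c': 9→0 ⇒ 0;  out=∅∪out(0)=∅
  fail(16) 'ddcacc': from fail(15)=0 chase 'c': 0 ⇒ 0;  out={3}∪out(0)={3}

Run:
pos 0 'b': at 1
pos 1 'a': at 2  emit P4@[1:1]
pos 2 'a': at 10 ·f  emit P2@[1:2],P4@[2:2]
pos 3 'e': at 6 ·f
pos 4 'b': at 1 ·f
pos 5 'c': at 0 ·f
pos 6 'b': at 1
pos 7 'b': at 1 ·f
pos 8 'a': at 2  emit P4@[8:8]
pos 9 'e': at 3
pos 10 'c': at 4
pos 11 'e': at 5  emit P0@[7:11]
pos 12 'd': at 7 ·f
pos 13 'd': at 8  emit P1@[11:13]
pos 14 'c': at 13 ·f
pos 15 'a': at 14  emit P4@[15:15]
pos 16 'c': at 15
pos 17 'c': at 16  emit P3@[12:17]
pos 18 'e': at 6 ·f
pos 19 'd': at 7
pos 20 'e': at 6 ·f
pos 21 'd': at 7
pos 22 'd': at 8  emit P1@[20:22]
pos 23 'e': at 6 ·f
pos 24 'd': at 7
pos 25 'd': at 8  emit P1@[23:25]
pos 26 'd': at 12 ·f
pos 27 'a': at 9 ·f  emit P4@[27:27]
pos 28 'b': at 1 ·f
pos 29 'e': at 6 ·f
pos 30 'a': at 9 ·f  emit P4@[30:30]
pos 31 'a': at 10  emit P2@[30:31],P4@[31:31]
pos 32 'd': at 11 ·f
pos 33 'e': at 6 ·f
pos 34 'a': at 9 ·f  emit P4@[34:34]
pos 35 'd': at 11 ·f
pos 36 'd': at 12
pos 37 'b': at 1 ·f
pos 38 'a': at 2  emit P4@[38:38]
pos 39 'e': at 3
pos 40 'c': at 4
pos 41 'e': at 5  emit P0@[37:41]
pos 42 'd': at 7 ·f
pos 43 'd': at 8  emit P1@[41:43]
pos 44 'c': at 13 ·f
pos 45 'a': at 14  emit P4@[45:45]
pos 46 'c': at 15
pos 47 'c': at 16  emit P3@[42:47]
pos 48 'a': at 9 ·f  emit P4@[48:48]
pos 49 'a': at 10  emit P2@[48:49],P4@[49:49]
pos 50 'd': at 11 ·f
pos 51 'e': at 6 ·f
pos 52 'd': at 7
pos 53 'd': at 8  emit P1@[51:53]
pos 54 'b': at 1 ·f
pos 55 'a': at 2  emit P4@[55:55]
pos 56 'e': at 3
pos 57 'c': at 4
pos 58 'e': at 5  emit P0@[54:58]
pos 59 'b': at 1 ·f
pos 60 'd': at 11 ·f
pos 61 'd': at 12
pos 62 'c': at 13
pos 63 'a': at 14  emit P4@[63:63]
pos 64 'c': at 15
pos 65 'c': at 16  emit P3@[60:65]
pos 66 'd': at 11 ·f
pos 67 'd': at 12
pos 68 'c': at 13
pos 69 'a': at 14  emit P4@[69:69]
pos 70 'c': at 15
pos 71 'c': at 16  emit P3@[66:71]
pos 72 'b': at 1 ·f
pos 73 'c': at 0 ·f
pos 74 'b': at 1

Result: [[1,4],[2,2],[2,4],[8,4],[11,0],[13,1],[15,4],[17,3],[22,1],[25,1],[27,4],[30,4],[31,2],[31,4],[34,4],[38,4],[41,0],[43,1],[45,4],[47,3],[48,4],[49,2],[49,4],[53,1],[55,4],[58,0],[63,4],[65,3],[69,4],[71,3]]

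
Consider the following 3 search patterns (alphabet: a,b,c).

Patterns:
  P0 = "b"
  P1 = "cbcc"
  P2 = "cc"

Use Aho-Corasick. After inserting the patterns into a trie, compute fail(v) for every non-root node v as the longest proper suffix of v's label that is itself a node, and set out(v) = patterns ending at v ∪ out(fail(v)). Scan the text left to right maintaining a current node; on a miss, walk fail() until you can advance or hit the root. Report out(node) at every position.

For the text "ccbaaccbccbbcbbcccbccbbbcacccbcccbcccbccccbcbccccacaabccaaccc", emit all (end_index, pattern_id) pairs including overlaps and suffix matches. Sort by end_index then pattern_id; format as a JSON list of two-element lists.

Build:
Trie nodes:
  n0 'ε': b→1 c→2
  n1 'b': ·  [P0 ends]
  n2 'c': b→3 c→6
  n3 'cb': c→4
  n4 'cbc': c→5
  n5 'cbcc': ·  [P1 ends]
  n6 'cc': ·  [P2 ends]

BFS fail/out derivation:
  fail(1) 'b': from fail(0)=0 chase 'b': 0 ⇒ 0;  out={0}∪out(0)={0}
  fail(2) 'c': from fail(0)=0 chase 'c': 0 ⇒ 0;  out=∅∪out(0)=∅
  fail(3) 'cb': from fail(2)=0 chase 'b': 0 ⇒ 1;  out=∅∪out(1)={0}
  fail(6) 'cc': from fail(2)=0 chase 'c': 0 ⇒ 2;  out={2}∪out(2)={2}
  fail(4) 'cbc': from fail(3)=1 chase 'c': 1→0 ⇒ 2;  out=∅∪out(2)=∅
  fail(5) 'cbcc': from fail(4)=2 chase 'c': 2 ⇒ 6;  out={1}∪out(6)={1,2}

Scan:
i=0 'c': node 0→2
i=1 'c': node 2→6  ** P2@[0:1]
i=2 'b': node 6→3 ·f  ** P0@[2:2]
i=3 'a': node 3→0 ·f
i=4 'a': node 0→0
i=5 'c': node 0→2
i=6 'c': node 2→6  ** P2@[5:6]
i=7 'b': node 6→3 ·f  ** P0@[7:7]
i=8 'c': node 3→4
i=9 'c': node 4→5  ** P1@[6:9],P2@[8:9]
i=10 'b': node 5→3 ·f  ** P0@[10:10]
i=11 'b': node 3→1 ·f  ** P0@[11:11]
i=12 'c': node 1→2 ·f
i=13 'b': node 2→3  ** P0@[13:13]
i=14 'b': node 3→1 ·f  ** P0@[14:14]
i=15 'c': node 1→2 ·f
i=16 'c': node 2→6  ** P2@[15:16]
i=17 'c': node 6→6 ·f  ** P2@[16:17]
i=18 'b': node 6→3 ·f  ** P0@[18:18]
i=19 'c': node 3→4
i=20 'c': node 4→5  ** P1@[17:20],P2@[19:20]
i=21 'b': node 5→3 ·f  ** P0@[21:21]
i=22 'b': node 3→1 ·f  ** P0@[22:22]
i=23 'b': node 1→1 ·f  ** P0@[23:23]
i=24 'c': node 1→2 ·f
i=25 'a': node 2→0 ·f
i=26 'c': node 0→2
i=27 'c': node 2→6  ** P2@[26:27]
i=28 'c': node 6→6 ·f  ** P2@[27:28]
i=29 'b': node 6→3 ·f  ** P0@[29:29]
i=30 'c': node 3→4
i=31 'c': node 4→5  ** P1@[28:31],P2@[30:31]
i=32 'c': node 5→6 ·f  ** P2@[31:32]
i=33 'b': node 6→3 ·f  ** P0@[33:33]
i=34 'c': node 3→4
i=35 'c': node 4→5  ** P1@[32:35],P2@[34:35]
i=36 'c': node 5→6 ·f  ** P2@[35:36]
i=37 'b': node 6→3 ·f  ** P0@[37:37]
i=38 'c': node 3→4
i=39 'c': node 4→5  ** P1@[36:39],P2@[38:39]
i=40 'c': node 5→6 ·f  ** P2@[39:40]
i=41 'c': node 6→6 ·f  ** P2@[40:41]
i=42 'b': node 6→3 ·f  ** P0@[42:42]
i=43 'c': node 3→4
i=44 'b': node 4→3 ·f  ** P0@[44:44]
i=45 'c': node 3→4
i=46 'c': node 4→5  ** P1@[43:46],P2@[45:46]
i=47 'c': node 5→6 ·f  ** P2@[46:47]
i=48 'c': node 6→6 ·f  ** P2@[47:48]
i=49 'a': node 6→0 ·f
i=50 'c': node 0→2
i=51 'a': node 2→0 ·f
i=52 'a': node 0→0
i=53 'b': node 0→1  ** P0@[53:53]
i=54 'c': node 1→2 ·f
i=55 'c': node 2→6  ** P2@[54:55]
i=56 'a': node 6→0 ·f
i=57 'a': node 0→0
i=58 'c': node 0→2
i=59 'c': node 2→6  ** P2@[58:59]
i=60 'c': node 6→6 ·f  ** P2@[59:60]

All matches (sorted): [[1,2],[2,0],[6,2],[7,0],[9,1],[9,2],[10,0],[11,0],[13,0],[14,0],[16,2],[17,2],[18,0],[20,1],[20,2],[21,0],[22,0],[23,0],[27,2],[28,2],[29,0],[31,1],[31,2],[32,2],[33,0],[35,1],[35,2],[36,2],[37,0],[39,1],[39,2],[40,2],[41,2],[42,0],[44,0],[46,1],[46,2],[47,2],[48,2],[53,0],[55,2],[59,2],[60,2]]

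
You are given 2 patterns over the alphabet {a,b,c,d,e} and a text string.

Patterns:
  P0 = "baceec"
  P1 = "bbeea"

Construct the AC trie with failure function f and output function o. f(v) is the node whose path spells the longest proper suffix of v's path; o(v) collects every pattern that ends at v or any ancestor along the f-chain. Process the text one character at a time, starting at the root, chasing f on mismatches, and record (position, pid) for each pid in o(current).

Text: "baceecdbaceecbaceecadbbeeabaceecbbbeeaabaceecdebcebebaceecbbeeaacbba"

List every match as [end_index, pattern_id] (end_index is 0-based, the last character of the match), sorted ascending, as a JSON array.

Build:
Trie nodes:
  n0 'ε': b→1
  n1 'b': a→2 b→7
  n2 'ba': c→3
  n3 'bac': e→4
  n4 'bace': e→5
  n5 'bacee': c→6
  n6 'baceec': ·  [P0 ends]
  n7 'bb': e→8
  n8 'bbe': e→9
  n9 'bbee': a→10
  n10 'bbeea': ·  [P1 ends]

Failure links (BFS by depth):
  n1('b'): parent n0 fail=0; on 'b' 0 → fail=0;  out ∅∪∅=∅
  n2('ba'): parent n1 fail=0; on 'a' 0 → fail=0;  out ∅∪∅=∅
  n7('bb'): parent n1 fail=0; on 'b' 0 → fail=1;  out ∅∪∅=∅
  n3('bac'): parent n2 fail=0; on 'c' 0 → fail=0;  out ∅∪∅=∅
  n8('bbe'): parent n7 fail=1; on 'e' 1→0 → fail=0;  out ∅∪∅=∅
  n4('bace'): parent n3 fail=0; on 'e' 0 → fail=0;  out ∅∪∅=∅
  n9('bbee'): parent n8 fail=0; on 'e' 0 → fail=0;  out ∅∪∅=∅
  n5('bacee'): parent n4 fail=0; on 'e' 0 → fail=0;  out ∅∪∅=∅
  n10('bbeea'): parent n9 fail=0; on 'a' 0 → fail=0;  out {1}∪∅={1}
  n6('baceec'): parent n5 fail=0; on 'c' 0 → fail=0;  out {0}∪∅={0}

Run:
pos 0 'b': at 1
pos 1 'a': at 2
pos 2 'c': at 3
pos 3 'e': at 4
pos 4 'e': at 5
pos 5 'c': at 6  emit P0@[0:5]
pos 6 'd': at 0 ·f
pos 7 'b': at 1
pos 8 'a': at 2
pos 9 'c': at 3
pos 10 'e': at 4
pos 11 'e': at 5
pos 12 'c': at 6  emit P0@[7:12]
pos 13 'b': at 1 ·f
pos 14 'a': at 2
pos 15 'c': at 3
pos 16 'e': at 4
pos 17 'e': at 5
pos 18 'c': at 6  emit P0@[13:18]
pos 19 'a': at 0 ·f
pos 20 'd': at 0
pos 21 'b': at 1
pos 22 'b': at 7
pos 23 'e': at 8
pos 24 'e': at 9
pos 25 'a': at 10  emit P1@[21:25]
pos 26 'b': at 1 ·f
pos 27 'a': at 2
pos 28 'c': at 3
pos 29 'e': at 4
pos 30 'e': at 5
pos 31 'c': at 6  emit P0@[26:31]
pos 32 'b': at 1 ·f
pos 33 'b': at 7
pos 34 'b': at 7 ·f
pos 35 'e': at 8
pos 36 'e': at 9
pos 37 'a': at 10  emit P1@[33:37]
pos 38 'a': at 0 ·f
pos 39 'b': at 1
pos 40 'a': at 2
pos 41 'c': at 3
pos 42 'e': at 4
pos 43 'e': at 5
pos 44 'c': at 6  emit P0@[39:44]
pos 45 'd': at 0 ·f
pos 46 'e': at 0
pos 47 'b': at 1
pos 48 'c': at 0 ·f
pos 49 'e': at 0
pos 50 'b': at 1
pos 51 'e': at 0 ·f
pos 52 'b': at 1
pos 53 'a': at 2
pos 54 'c': at 3
pos 55 'e': at 4
pos 56 'e': at 5
pos 57 'c': at 6  emit P0@[52:57]
pos 58 'b': at 1 ·f
pos 59 'b': at 7
pos 60 'e': at 8
pos 61 'e': at 9
pos 62 'a': at 10  emit P1@[58:62]
pos 63 'a': at 0 ·f
pos 64 'c': at 0
pos 65 'b': at 1
pos 66 'b': at 7
pos 67 'a': at 2 ·f

Result: [[5,0],[12,0],[18,0],[25,1],[31,0],[37,1],[44,0],[57,0],[62,1]]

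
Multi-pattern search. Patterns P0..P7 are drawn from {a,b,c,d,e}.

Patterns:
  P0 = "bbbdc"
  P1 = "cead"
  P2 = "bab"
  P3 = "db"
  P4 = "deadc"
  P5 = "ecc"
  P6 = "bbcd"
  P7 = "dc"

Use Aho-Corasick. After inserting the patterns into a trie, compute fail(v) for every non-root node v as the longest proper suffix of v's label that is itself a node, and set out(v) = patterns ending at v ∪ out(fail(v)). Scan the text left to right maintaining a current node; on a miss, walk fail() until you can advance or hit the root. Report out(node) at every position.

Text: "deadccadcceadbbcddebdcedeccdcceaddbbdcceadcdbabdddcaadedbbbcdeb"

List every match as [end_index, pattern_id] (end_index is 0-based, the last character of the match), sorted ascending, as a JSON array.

Build:
Trie nodes:
  0='ε' goto b→1 c→6 d→12 e→18
  1='b' goto a→10 b→2
  2='bb' goto b→3 c→21
  3='bbb' goto d→4
  4='bbbd' goto c→5
  5='bbbdc' goto ·  ←P0
  6='c' goto e→7
  7='ce' goto a→8
  8='cea' goto d→9
  9='cead' goto ·  ←P1
  10='ba' goto b→11
  11='bab' goto ·  ←P2
  12='d' goto b→13 c→23 e→14
  13='db' goto ·  ←P3
  14='de' goto a→15
  15='dea' goto d→16
  16='dead' goto c→17
  17='deadc' goto ·  ←P4
  18='e' goto c→19
  19='ec' goto c→20
  20='ecc' goto ·  ←P5
  21='bbc' goto d→22
  22='bbcd' goto ·  ←P6
  23='dc' goto ·  ←P7

BFS fail/out derivation:
  fail(1) 'b': from fail(0)=0 chase 'b': 0 ⇒ 0;  out=∅∪out(0)=∅
  fail(6) 'c': from fail(0)=0 chase 'c': 0 ⇒ 0;  out=∅∪out(0)=∅
  fail(12) 'd': from fail(0)=0 chase 'd': 0 ⇒ 0;  out=∅∪out(0)=∅
  fail(18) 'e': from fail(0)=0 chase 'e': 0 ⇒ 0;  out=∅∪out(0)=∅
  fail(2) 'bb': from fail(1)=0 chase 'b': 0 ⇒ 1;  out=∅∪out(1)=∅
  fail(7) 'ce': from fail(6)=0 chase 'e': 0 ⇒ 18;  out=∅∪out(18)=∅
  fail(10) 'ba': from fail(1)=0 chase 'a': 0 ⇒ 0;  out=∅∪out(0)=∅
  fail(13) 'db': from fail(12)=0 chase 'b': 0 ⇒ 1;  out={3}∪out(1)={3}
  fail(14) 'de': from fail(12)=0 chase 'e': 0 ⇒ 18;  out=∅∪out(18)=∅
  fail(19) 'ec': from fail(18)=0 chase 'c': 0 ⇒ 6;  out=∅∪out(6)=∅
  fail(23) 'dc': from fail(12)=0 chase 'c': 0 ⇒ 6;  out={7}∪out(6)={7}
  fail(3) 'bbb': from fail(2)=1 chase 'b': 1 ⇒ 2;  out=∅∪out(2)=∅
  fail(8) 'cea': from fail(7)=18 chase 'a': 18→0 ⇒ 0;  out=∅∪out(0)=∅
  fail(11) 'bab': from fail(10)=0 chase 'b': 0 ⇒ 1;  out={2}∪out(1)={2}
  fail(15) 'dea': from fail(14)=18 chase 'a': 18→0 ⇒ 0;  out=∅∪out(0)=∅
  fail(20) 'ecc': from fail(19)=6 chase 'c': 6→0 ⇒ 6;  out={5}∪out(6)={5}
  fail(21) 'bbc': from fail(2)=1 chase 'c': 1→0 ⇒ 6;  out=∅∪out(6)=∅
  fail(4) 'bbbd': from fail(3)=2 chase 'd': 2→1→0 ⇒ 12;  out=∅∪out(12)=∅
  fail(9) 'cead': from fail(8)=0 chase 'd': 0 ⇒ 12;  out={1}∪out(12)={1}
  fail(16) 'dead': from fail(15)=0 chase 'd': 0 ⇒ 12;  out=∅∪out(12)=∅
  fail(22) 'bbcd': from fail(21)=6 chase 'd': 6→0 ⇒ 12;  out={6}∪out(12)={6}
  fail(5) 'bbbdc': from fail(4)=12 chase 'c': 12 ⇒ 23;  out={0}∪out(23)={0,7}
  fail(17) 'deadc': from fail(16)=12 chase 'c': 12 ⇒ 23;  out={4}∪out(23)={4,7}

Scan:
pos 0 'd': at 12
pos 1 'e': at 14
pos 2 'a': at 15
pos 3 'd': at 16
pos 4 'c': at 17  ** P4@[0:4],P7@[3:4]
pos 5 'c': at 6 (via fail)
pos 6 'a': at 0 (via fail)
pos 7 'd': at 12
pos 8 'c': at 23  ** P7@[7:8]
pos 9 'c': at 6 (via fail)
pos 10 'e': at 7
pos 11 'a': at 8
pos 12 'd': at 9  ** P1@[9:12]
pos 13 'b': at 13 (via fail)  ** P3@[12:13]
pos 14 'b': at 2 (via fail)
pos 15 'c': at 21
pos 16 'd': at 22  ** P6@[13:16]
pos 17 'd': at 12 (via fail)
pos 18 'e': at 14
pos 19 'b': at 1 (via fail)
pos 20 'd': at 12 (via fail)
pos 21 'c': at 23  ** P7@[20:21]
pos 22 'e': at 7 (via fail)
pos 23 'd': at 12 (via fail)
pos 24 'e': at 14
pos 25 'c': at 19 (via fail)
pos 26 'c': at 20  ** P5@[24:26]
pos 27 'd': at 12 (via fail)
pos 28 'c': at 23  ** P7@[27:28]
pos 29 'c': at 6 (via fail)
pos 30 'e': at 7
pos 31 'a': at 8
pos 32 'd': at 9  ** P1@[29:32]
pos 33 'd': at 12 (via fail)
pos 34 'b': at 13  ** P3@[33:34]
pos 35 'b': at 2 (via fail)
pos 36 'd': at 12 (via fail)
pos 37 'c': at 23  ** P7@[36:37]
pos 38 'c': at 6 (via fail)
pos 39 'e': at 7
pos 40 'a': at 8
pos 41 'd': at 9  ** P1@[38:41]
pos 42 'c': at 23 (via fail)  ** P7@[41:42]
pos 43 'd': at 12 (via fail)
pos 44 'b': at 13  ** P3@[43:44]
pos 45 'a': at 10 (via fail)
pos 46 'b': at 11  ** P2@[44:46]
pos 47 'd': at 12 (via fail)
pos 48 'd': at 12 (via fail)
pos 49 'd': at 12 (via fail)
pos 50 'c': at 23  ** P7@[49:50]
pos 51 'a': at 0 (via fail)
pos 52 'a': at 0
pos 53 'd': at 12
pos 54 'e': at 14
pos 55 'd': at 12 (via fail)
pos 56 'b': at 13  ** P3@[55:56]
pos 57 'b': at 2 (via fail)
pos 58 'b': at 3
pos 59 'c': at 21 (via fail)
pos 60 'd': at 22  ** P6@[57:60]
pos 61 'e': at 14 (via fail)
pos 62 'b': at 1 (via fail)

Result: [[4,4],[4,7],[8,7],[12,1],[13,3],[16,6],[21,7],[26,5],[28,7],[32,1],[34,3],[37,7],[41,1],[42,7],[44,3],[46,2],[50,7],[56,3],[60,6]]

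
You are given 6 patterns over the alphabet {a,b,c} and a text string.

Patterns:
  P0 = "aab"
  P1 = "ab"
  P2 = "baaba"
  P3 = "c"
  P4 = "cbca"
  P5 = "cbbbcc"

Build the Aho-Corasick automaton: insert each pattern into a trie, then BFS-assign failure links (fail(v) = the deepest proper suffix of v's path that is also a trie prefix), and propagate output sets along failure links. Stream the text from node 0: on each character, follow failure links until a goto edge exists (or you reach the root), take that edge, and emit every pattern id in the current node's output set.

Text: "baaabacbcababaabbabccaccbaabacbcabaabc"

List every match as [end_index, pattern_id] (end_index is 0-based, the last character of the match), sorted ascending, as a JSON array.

Build automaton:
Trie nodes:
  0='ε' goto a→1 b→5 c→10
  1='a' goto a→2 b→4
  2='aa' goto b→3
  3='aab' goto ·  [P0 ends]
  4='ab' goto ·  [P1 ends]
  5='b' goto a→6
  6='ba' goto a→7
  7='baa' goto b→8
  8='baab' goto a→9
  9='baaba' goto ·  [P2 ends]
  10='c' goto b→11  [P3 ends]
  11='cb' goto b→14 c→12
  12='cbc' goto a→13
  13='cbca' goto ·  [P4 ends]
  14='cbb' goto b→15
  15='cbbb' goto c→16
  16='cbbbc' goto c→17
  17='cbbbcc' goto ·  [P5 ends]

Failure links (BFS by depth):
  n1('a'): parent n0 fail=0; on 'a' 0 → fail=0;  out ∅∪∅=∅
  n5('b'): parent n0 fail=0; on 'b' 0 → fail=0;  out ∅∪∅=∅
  n10('c'): parent n0 fail=0; on 'c' 0 → fail=0;  out {3}∪∅={3}
  n2('aa'): parent n1 fail=0; on 'a' 0 → fail=1;  out ∅∪∅=∅
  n4('ab'): parent n1 fail=0; on 'b' 0 → fail=5;  out {1}∪∅={1}
  n6('ba'): parent n5 fail=0; on 'a' 0 → fail=1;  out ∅∪∅=∅
  n11('cb'): parent n10 fail=0; on 'b' 0 → fail=5;  out ∅∪∅=∅
  n3('aab'): parent n2 fail=1; on 'b' 1 → fail=4;  out {0}∪{1}={0,1}
  n7('baa'): parent n6 fail=1; on 'a' 1 → fail=2;  out ∅∪∅=∅
  n12('cbc'): parent n11 fail=5; on 'c' 5→0 → fail=10;  out ∅∪{3}={3}
  n14('cbb'): parent n11 fail=5; on 'b' 5→0 → fail=5;  out ∅∪∅=∅
  n8('baab'): parent n7 fail=2; on 'b' 2 → fail=3;  out ∅∪{0,1}={0,1}
  n13('cbca'): parent n12 fail=10; on 'a' 10→0 → fail=1;  out {4}∪∅={4}
  n15('cbbb'): parent n14 fail=5; on 'b' 5→0 → fail=5;  out ∅∪∅=∅
  n9('baaba'): parent n8 fail=3; on 'a' 3→4→5 → fail=6;  out {2}∪∅={2}
  n16('cbbbc'): parent n15 fail=5; on 'c' 5→0 → fail=10;  out ∅∪{3}={3}
  n17('cbbbcc'): parent n16 fail=10; on 'c' 10→0 → fail=10;  out {5}∪{3}={3,5}

Scan:
pos 0 'b': at 5
pos 1 'a': at 6
pos 2 'a': at 7
pos 3 'a': at 2 (fail-walked)
pos 4 'b': at 3  ** P0@[2:4],P1@[3:4]
pos 5 'a': at 6 (fail-walked)
pos 6 'c': at 10 (fail-walked)  ** P3@[6:6]
pos 7 'b': at 11
pos 8 'c': at 12  ** P3@[8:8]
pos 9 'a': at 13  ** P4@[6:9]
pos 10 'b': at 4 (fail-walked)  ** P1@[9:10]
pos 11 'a': at 6 (fail-walked)
pos 12 'b': at 4 (fail-walked)  ** P1@[11:12]
pos 13 'a': at 6 (fail-walked)
pos 14 'a': at 7
pos 15 'b': at 8  ** P0@[13:15],P1@[14:15]
pos 16 'b': at 5 (fail-walked)
pos 17 'a': at 6
pos 18 'b': at 4 (fail-walked)  ** P1@[17:18]
pos 19 'c': at 10 (fail-walked)  ** P3@[19:19]
pos 20 'c': at 10 (fail-walked)  ** P3@[20:20]
pos 21 'a': at 1 (fail-walked)
pos 22 'c': at 10 (fail-walked)  ** P3@[22:22]
pos 23 'c': at 10 (fail-walked)  ** P3@[23:23]
pos 24 'b': at 11
pos 25 'a': at 6 (fail-walked)
pos 26 'a': at 7
pos 27 'b': at 8  ** P0@[25:27],P1@[26:27]
pos 28 'a': at 9  ** P2@[24:28]
pos 29 'c': at 10 (fail-walked)  ** P3@[29:29]
pos 30 'b': at 11
pos 31 'c': at 12  ** P3@[31:31]
pos 32 'a': at 13  ** P4@[29:32]
pos 33 'b': at 4 (fail-walked)  ** P1@[32:33]
pos 34 'a': at 6 (fail-walked)
pos 35 'a': at 7
pos 36 'b': at 8  ** P0@[34:36],P1@[35:36]
pos 37 'c': at 10 (fail-walked)  ** P3@[37:37]

Matches: [[4,0],[4,1],[6,3],[8,3],[9,4],[10,1],[12,1],[15,0],[15,1],[18,1],[19,3],[20,3],[22,3],[23,3],[27,0],[27,1],[28,2],[29,3],[31,3],[32,4],[33,1],[36,0],[36,1],[37,3]]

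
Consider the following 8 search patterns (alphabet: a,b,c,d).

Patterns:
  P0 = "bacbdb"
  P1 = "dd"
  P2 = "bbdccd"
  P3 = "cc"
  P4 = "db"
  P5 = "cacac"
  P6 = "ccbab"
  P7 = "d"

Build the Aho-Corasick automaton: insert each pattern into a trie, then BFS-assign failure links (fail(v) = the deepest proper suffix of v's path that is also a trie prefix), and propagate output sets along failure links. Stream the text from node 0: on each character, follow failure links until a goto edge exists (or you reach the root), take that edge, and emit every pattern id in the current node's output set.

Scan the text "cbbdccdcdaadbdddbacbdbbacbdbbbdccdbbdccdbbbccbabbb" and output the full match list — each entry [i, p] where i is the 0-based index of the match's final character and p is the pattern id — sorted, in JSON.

Construct AC machine:
Trie nodes:
  n0 'ε': b→1 c→14 d→7
  n1 'b': a→2 b→9
  n2 'ba': c→3
  n3 'bac': b→4
  n4 'bacb': d→5
  n5 'bacbd': b→6
  n6 'bacbdb': ·  ←P0
  n7 'd': b→16 d→8  ←P7
  n8 'dd': ·  ←P1
  n9 'bb': d→10
  n10 'bbd': c→11
  n11 'bbdc': c→12
  n12 'bbdcc': d→13
  n13 'bbdccd': ·  ←P2
  n14 'c': a→17 c→15
  n15 'cc': b→21  ←P3
  n16 'db': ·  ←P4
  n17 'ca': c→18
  n18 'cac': a→19
  n19 'caca': c→20
  n20 'cacac': ·  ←P5
  n21 'ccb': a→22
  n22 'ccba': b→23
  n23 'ccbab': ·  ←P6

BFS fail/out derivation:
  fail(1) 'b': from fail(0)=0 chase 'b': 0 ⇒ 0;  out=∅∪out(0)=∅
  fail(7) 'd': from fail(0)=0 chase 'd': 0 ⇒ 0;  out={7}∪out(0)={7}
  fail(14) 'c': from fail(0)=0 chase 'c': 0 ⇒ 0;  out=∅∪out(0)=∅
  fail(2) 'ba': from fail(1)=0 chase 'a': 0 ⇒ 0;  out=∅∪out(0)=∅
  fail(8) 'dd': from fail(7)=0 chase 'd': 0 ⇒ 7;  out={1}∪out(7)={1,7}
  fail(9) 'bb': from fail(1)=0 chase 'b': 0 ⇒ 1;  out=∅∪out(1)=∅
  fail(15) 'cc': from fail(14)=0 chase 'c': 0 ⇒ 14;  out={3}∪out(14)={3}
  fail(16) 'db': from fail(7)=0 chase 'b': 0 ⇒ 1;  out={4}∪out(1)={4}
  fail(17) 'ca': from fail(14)=0 chase 'a': 0 ⇒ 0;  out=∅∪out(0)=∅
  fail(3) 'bac': from fail(2)=0 chase 'c': 0 ⇒ 14;  out=∅∪out(14)=∅
  fail(10) 'bbd': from fail(9)=1 chase 'd': 1→0 ⇒ 7;  out=∅∪out(7)={7}
  fail(18) 'cac': from fail(17)=0 chase 'c': 0 ⇒ 14;  out=∅∪out(14)=∅
  fail(21) 'ccb': from fail(15)=14 chase 'b': 14→0 ⇒ 1;  out=∅∪out(1)=∅
  fail(4) 'bacb': from fail(3)=14 chase 'b': 14→0 ⇒ 1;  out=∅∪out(1)=∅
  fail(11) 'bbdc': from fail(10)=7 chase 'c': 7→0 ⇒ 14;  out=∅∪out(14)=∅
  fail(19) 'caca': from fail(18)=14 chase 'a': 14 ⇒ 17;  out=∅∪out(17)=∅
  fail(22) 'ccba': from fail(21)=1 chase 'a': 1 ⇒ 2;  out=∅∪out(2)=∅
  fail(5) 'bacbd': from fail(4)=1 chase 'd': 1→0 ⇒ 7;  out=∅∪out(7)={7}
  fail(12) 'bbdcc': from fail(11)=14 chase 'c': 14 ⇒ 15;  out=∅∪out(15)={3}
  fail(20) 'cacac': from fail(19)=17 chase 'c': 17 ⇒ 18;  out={5}∪out(18)={5}
  fail(23) 'ccbab': from fail(22)=2 chase 'b': 2→0 ⇒ 1;  out={6}∪out(1)={6}
  fail(6) 'bacbdb': from fail(5)=7 chase 'b': 7 ⇒ 16;  out={0}∪out(16)={0,4}
  fail(13) 'bbdccd': from fail(12)=15 chase 'd': 15→14→0 ⇒ 7;  out={2}∪out(7)={2,7}

Run:
i=0 'c': node 0→14
i=1 'b': node 14→1 ·f
i=2 'b': node 1→9
i=3 'd': node 9→10  → match P7@[3:3]
i=4 'c': node 10→11
i=5 'c': node 11→12  → match P3@[4:5]
i=6 'd': node 12→13  → match P2@[1:6],P7@[6:6]
i=7 'c': node 13→14 ·f
i=8 'd': node 14→7 ·f  → match P7@[8:8]
i=9 'a': node 7→0 ·f
i=10 'a': node 0→0
i=11 'd': node 0→7  → match P7@[11:11]
i=12 'b': node 7→16  → match P4@[11:12]
i=13 'd': node 16→7 ·f  → match P7@[13:13]
i=14 'd': node 7→8  → match P1@[13:14],P7@[14:14]
i=15 'd': node 8→8 ·f  → match P1@[14:15],P7@[15:15]
i=16 'b': node 8→16 ·f  → match P4@[15:16]
i=17 'a': node 16→2 ·f
i=18 'c': node 2→3
i=19 'b': node 3→4
i=20 'd': node 4→5  → match P7@[20:20]
i=21 'b': node 5→6  → match P0@[16:21],P4@[20:21]
i=22 'b': node 6→9 ·f
i=23 'a': node 9→2 ·f
i=24 'c': node 2→3
i=25 'b': node 3→4
i=26 'd': node 4→5  → match P7@[26:26]
i=27 'b': node 5→6  → match P0@[22:27],P4@[26:27]
i=28 'b': node 6→9 ·f
i=29 'b': node 9→9 ·f
i=30 'd': node 9→10  → match P7@[30:30]
i=31 'c': node 10→11
i=32 'c': node 11→12  → match P3@[31:32]
i=33 'd': node 12→13  → match P2@[28:33],P7@[33:33]
i=34 'b': node 13→16 ·f  → match P4@[33:34]
i=35 'b': node 16→9 ·f
i=36 'd': node 9→10  → match P7@[36:36]
i=37 'c': node 10→11
i=38 'c': node 11→12  → match P3@[37:38]
i=39 'd': node 12→13  → match P2@[34:39],P7@[39:39]
i=40 'b': node 13→16 ·f  → match P4@[39:40]
i=41 'b': node 16→9 ·f
i=42 'b': node 9→9 ·f
i=43 'c': node 9→14 ·f
i=44 'c': node 14→15  → match P3@[43:44]
i=45 'b': node 15→21
i=46 'a': node 21→22
i=47 'b': node 22→23  → match P6@[43:47]
i=48 'b': node 23→9 ·f
i=49 'b': node 9→9 ·f

Result: [[3,7],[5,3],[6,2],[6,7],[8,7],[11,7],[12,4],[13,7],[14,1],[14,7],[15,1],[15,7],[16,4],[20,7],[21,0],[21,4],[26,7],[27,0],[27,4],[30,7],[32,3],[33,2],[33,7],[34,4],[36,7],[38,3],[39,2],[39,7],[40,4],[44,3],[47,6]]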